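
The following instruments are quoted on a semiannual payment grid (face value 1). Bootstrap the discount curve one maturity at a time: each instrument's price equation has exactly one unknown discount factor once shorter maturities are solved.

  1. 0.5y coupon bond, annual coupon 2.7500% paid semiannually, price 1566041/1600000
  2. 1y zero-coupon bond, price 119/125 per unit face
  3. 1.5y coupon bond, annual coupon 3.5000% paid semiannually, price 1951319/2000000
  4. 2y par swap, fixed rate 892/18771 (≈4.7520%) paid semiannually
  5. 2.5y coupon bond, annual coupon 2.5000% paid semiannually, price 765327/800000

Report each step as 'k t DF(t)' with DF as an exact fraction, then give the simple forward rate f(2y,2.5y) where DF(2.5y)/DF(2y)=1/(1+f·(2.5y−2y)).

1 1/2 1931/2000
2 1 119/125
3 3/2 9259/10000
4 2 2277/2500
5 5/2 1797/2000
f(2y,2.5y) = ((2277/2500)/(1797/2000) − 1)/(1/2) = 82/2995 ≈ 2.7379%

step 1 [0.5y] bond c/2=11/800: DF=(1566041/1600000 − 11/800·(0))/(1+11/800) = 1931/2000 ≈ 0.965500
step 2 [1y] zero: DF = P = 119/125 ≈ 0.952000
step 3 [1.5y] bond c/2=7/400: DF=(1951319/2000000 − 7/400·(0.965500+0.952000))/(1+7/400) = 9259/10000 ≈ 0.925900
step 4 [2y] swap r/2=446/18771: DF=(1 − 446/18771·(0.965500+0.952000+0.925900))/(1+446/18771) = 2277/2500 ≈ 0.910800
step 5 [2.5y] bond c/2=1/80: DF=(765327/800000 − 1/80·(0.965500+0.952000+0.925900+0.910800))/(1+1/80) = 1797/2000 ≈ 0.898500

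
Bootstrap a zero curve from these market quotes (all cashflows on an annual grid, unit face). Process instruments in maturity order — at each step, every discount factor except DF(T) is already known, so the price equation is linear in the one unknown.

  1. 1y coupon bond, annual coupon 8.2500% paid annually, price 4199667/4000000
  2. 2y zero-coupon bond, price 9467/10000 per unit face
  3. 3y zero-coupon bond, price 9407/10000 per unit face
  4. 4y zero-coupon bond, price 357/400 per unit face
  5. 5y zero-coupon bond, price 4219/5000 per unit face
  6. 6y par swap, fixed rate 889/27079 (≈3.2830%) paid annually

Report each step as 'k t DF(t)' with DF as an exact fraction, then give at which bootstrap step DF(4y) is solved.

1 1 9699/10000
2 2 9467/10000
3 3 9407/10000
4 4 357/400
5 5 4219/5000
6 6 4111/5000
DF(4y) is solved at step 4

step 1 [1y] bond c/1=33/400: DF=(4199667/4000000 − 33/400·(0))/(1+33/400) = 9699/10000 ≈ 0.969900
step 2 [2y] zero: DF = P = 9467/10000 ≈ 0.946700
step 3 [3y] zero: DF = P = 9407/10000 ≈ 0.940700
step 4 [4y] zero: DF = P = 357/400 ≈ 0.892500
step 5 [5y] zero: DF = P = 4219/5000 ≈ 0.843800
step 6 [6y] swap r/1=889/27079: DF=(1 − 889/27079·(0.969900+0.946700+0.940700+0.892500+0.843800))/(1+889/27079) = 4111/5000 ≈ 0.822200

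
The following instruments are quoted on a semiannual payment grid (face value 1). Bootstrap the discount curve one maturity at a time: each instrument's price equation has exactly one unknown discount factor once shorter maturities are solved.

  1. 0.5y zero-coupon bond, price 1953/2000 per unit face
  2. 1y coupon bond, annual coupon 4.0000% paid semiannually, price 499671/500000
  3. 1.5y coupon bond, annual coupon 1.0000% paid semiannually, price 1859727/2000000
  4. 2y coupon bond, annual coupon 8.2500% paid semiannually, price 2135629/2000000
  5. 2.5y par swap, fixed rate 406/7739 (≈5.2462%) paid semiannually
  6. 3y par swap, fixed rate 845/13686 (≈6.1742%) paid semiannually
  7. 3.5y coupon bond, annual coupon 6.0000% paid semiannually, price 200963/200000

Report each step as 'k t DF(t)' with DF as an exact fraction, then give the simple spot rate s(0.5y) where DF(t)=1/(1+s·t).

step 1 [0.5y] zero: DF = P = 1953/2000 ≈ 0.976500
step 2 [1y] bond c/2=1/50: DF=(499671/500000 − 1/50·(0.976500))/(1+1/50) = 4803/5000 ≈ 0.960600
step 3 [1.5y] bond c/2=1/200: DF=(1859727/2000000 − 1/200·(0.976500+0.960600))/(1+1/200) = 2289/2500 ≈ 0.915600
step 4 [2y] bond c/2=33/800: DF=(2135629/2000000 − 33/800·(0.976500+0.960600+0.915600))/(1+33/800) = 73/80 ≈ 0.912500
step 5 [2.5y] swap r/2=203/7739: DF=(1 − 203/7739·(0.976500+0.960600+0.915600+0.912500))/(1+203/7739) = 4391/5000 ≈ 0.878200
step 6 [3y] swap r/2=845/27372: DF=(1 − 845/27372·(0.976500+0.960600+0.915600+0.912500+0.878200))/(1+845/27372) = 831/1000 ≈ 0.831000
step 7 [3.5y] bond c/2=3/100: DF=(200963/200000 − 3/100·(0.976500+0.960600+0.915600+0.912500+0.878200+0.831000))/(1+3/100) = 8161/10000 ≈ 0.816100

1 1/2 1953/2000
2 1 4803/5000
3 3/2 2289/2500
4 2 73/80
5 5/2 4391/5000
6 3 831/1000
7 7/2 8161/10000
s(0.5y) = (1/(1953/2000) − 1)/(1/2) = 94/1953 ≈ 4.8131%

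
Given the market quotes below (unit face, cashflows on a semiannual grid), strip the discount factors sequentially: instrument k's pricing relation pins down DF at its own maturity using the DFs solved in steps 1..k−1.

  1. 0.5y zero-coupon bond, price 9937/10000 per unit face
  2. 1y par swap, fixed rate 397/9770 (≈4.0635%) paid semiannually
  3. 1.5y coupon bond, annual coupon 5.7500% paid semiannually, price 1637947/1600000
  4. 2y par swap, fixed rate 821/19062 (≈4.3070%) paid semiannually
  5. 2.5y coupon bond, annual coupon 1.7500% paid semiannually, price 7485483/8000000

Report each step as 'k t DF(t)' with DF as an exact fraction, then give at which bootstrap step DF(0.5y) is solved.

1 1/2 9937/10000
2 1 9603/10000
3 3/2 1881/2000
4 2 9179/10000
5 5/2 1789/2000
DF(0.5y) is solved at step 1

step 1 [0.5y] zero: DF = P = 9937/10000 ≈ 0.993700
step 2 [1y] swap r/2=397/19540: DF=(1 − 397/19540·(0.993700))/(1+397/19540) = 9603/10000 ≈ 0.960300
step 3 [1.5y] bond c/2=23/800: DF=(1637947/1600000 − 23/800·(0.993700+0.960300))/(1+23/800) = 1881/2000 ≈ 0.940500
step 4 [2y] swap r/2=821/38124: DF=(1 − 821/38124·(0.993700+0.960300+0.940500))/(1+821/38124) = 9179/10000 ≈ 0.917900
step 5 [2.5y] bond c/2=7/800: DF=(7485483/8000000 − 7/800·(0.993700+0.960300+0.940500+0.917900))/(1+7/800) = 1789/2000 ≈ 0.894500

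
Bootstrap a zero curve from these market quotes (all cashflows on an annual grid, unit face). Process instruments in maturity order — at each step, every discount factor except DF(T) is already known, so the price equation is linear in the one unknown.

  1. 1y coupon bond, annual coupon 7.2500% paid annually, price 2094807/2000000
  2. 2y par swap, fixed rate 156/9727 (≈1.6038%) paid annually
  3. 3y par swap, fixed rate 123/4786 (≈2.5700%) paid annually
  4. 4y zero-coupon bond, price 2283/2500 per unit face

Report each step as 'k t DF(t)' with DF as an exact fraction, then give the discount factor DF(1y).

step 1 [1y] bond c/1=29/400: DF=(2094807/2000000 − 29/400·(0))/(1+29/400) = 4883/5000 ≈ 0.976600
step 2 [2y] swap r/1=156/9727: DF=(1 − 156/9727·(0.976600))/(1+156/9727) = 1211/1250 ≈ 0.968800
step 3 [3y] swap r/1=123/4786: DF=(1 − 123/4786·(0.976600+0.968800))/(1+123/4786) = 4631/5000 ≈ 0.926200
step 4 [4y] zero: DF = P = 2283/2500 ≈ 0.913200

1 1 4883/5000
2 2 1211/1250
3 3 4631/5000
4 4 2283/2500
DF(1y) = 4883/5000 ≈ 0.976600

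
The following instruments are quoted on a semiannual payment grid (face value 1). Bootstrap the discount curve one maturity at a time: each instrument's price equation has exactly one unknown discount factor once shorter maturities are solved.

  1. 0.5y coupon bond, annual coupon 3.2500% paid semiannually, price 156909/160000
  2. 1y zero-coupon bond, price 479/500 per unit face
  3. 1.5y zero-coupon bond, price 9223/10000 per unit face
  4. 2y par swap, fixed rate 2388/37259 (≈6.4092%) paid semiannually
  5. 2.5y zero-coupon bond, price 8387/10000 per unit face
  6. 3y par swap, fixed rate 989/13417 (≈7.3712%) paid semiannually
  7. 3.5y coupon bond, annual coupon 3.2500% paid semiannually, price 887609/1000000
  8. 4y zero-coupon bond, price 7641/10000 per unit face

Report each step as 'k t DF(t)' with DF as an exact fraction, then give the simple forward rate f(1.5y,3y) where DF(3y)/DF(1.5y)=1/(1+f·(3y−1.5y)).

step 1 [0.5y] bond c/2=13/800: DF=(156909/160000 − 13/800·(0))/(1+13/800) = 193/200 ≈ 0.965000
step 2 [1y] zero: DF = P = 479/500 ≈ 0.958000
step 3 [1.5y] zero: DF = P = 9223/10000 ≈ 0.922300
step 4 [2y] swap r/2=1194/37259: DF=(1 − 1194/37259·(0.965000+0.958000+0.922300))/(1+1194/37259) = 4403/5000 ≈ 0.880600
step 5 [2.5y] zero: DF = P = 8387/10000 ≈ 0.838700
step 6 [3y] swap r/2=989/26834: DF=(1 − 989/26834·(0.965000+0.958000+0.922300+0.880600+0.838700))/(1+989/26834) = 4011/5000 ≈ 0.802200
step 7 [3.5y] bond c/2=13/800: DF=(887609/1000000 − 13/800·(0.965000+0.958000+0.922300+0.880600+0.838700+0.802200))/(1+13/800) = 1969/2500 ≈ 0.787600
step 8 [4y] zero: DF = P = 7641/10000 ≈ 0.764100

1 1/2 193/200
2 1 479/500
3 3/2 9223/10000
4 2 4403/5000
5 5/2 8387/10000
6 3 4011/5000
7 7/2 1969/2500
8 4 7641/10000
f(1.5y,3y) = ((9223/10000)/(4011/5000) − 1)/(3/2) = 1201/12033 ≈ 9.9809%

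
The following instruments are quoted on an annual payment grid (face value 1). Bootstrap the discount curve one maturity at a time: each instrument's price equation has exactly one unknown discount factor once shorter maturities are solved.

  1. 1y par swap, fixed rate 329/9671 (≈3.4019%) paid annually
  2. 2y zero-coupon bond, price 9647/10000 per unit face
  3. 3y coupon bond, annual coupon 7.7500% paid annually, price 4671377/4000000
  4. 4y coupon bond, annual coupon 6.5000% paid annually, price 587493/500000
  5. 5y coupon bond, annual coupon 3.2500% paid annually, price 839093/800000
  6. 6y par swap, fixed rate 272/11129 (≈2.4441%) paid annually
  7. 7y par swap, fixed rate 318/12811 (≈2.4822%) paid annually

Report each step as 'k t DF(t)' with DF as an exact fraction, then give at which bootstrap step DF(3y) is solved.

1 1 9671/10000
2 2 9647/10000
3 3 9449/10000
4 4 9277/10000
5 5 8961/10000
6 6 108/125
7 7 841/1000
DF(3y) is solved at step 3

step 1 [1y] swap r/1=329/9671: DF=(1 − 329/9671·(0))/(1+329/9671) = 9671/10000 ≈ 0.967100
step 2 [2y] zero: DF = P = 9647/10000 ≈ 0.964700
step 3 [3y] bond c/1=31/400: DF=(4671377/4000000 − 31/400·(0.967100+0.964700))/(1+31/400) = 9449/10000 ≈ 0.944900
step 4 [4y] bond c/1=13/200: DF=(587493/500000 − 13/200·(0.967100+0.964700+0.944900))/(1+13/200) = 9277/10000 ≈ 0.927700
step 5 [5y] bond c/1=13/400: DF=(839093/800000 − 13/400·(0.967100+0.964700+0.944900+0.927700))/(1+13/400) = 8961/10000 ≈ 0.896100
step 6 [6y] swap r/1=272/11129: DF=(1 − 272/11129·(0.967100+0.964700+0.944900+0.927700+0.896100))/(1+272/11129) = 108/125 ≈ 0.864000
step 7 [7y] swap r/1=318/12811: DF=(1 − 318/12811·(0.967100+0.964700+0.944900+0.927700+0.896100+0.864000))/(1+318/12811) = 841/1000 ≈ 0.841000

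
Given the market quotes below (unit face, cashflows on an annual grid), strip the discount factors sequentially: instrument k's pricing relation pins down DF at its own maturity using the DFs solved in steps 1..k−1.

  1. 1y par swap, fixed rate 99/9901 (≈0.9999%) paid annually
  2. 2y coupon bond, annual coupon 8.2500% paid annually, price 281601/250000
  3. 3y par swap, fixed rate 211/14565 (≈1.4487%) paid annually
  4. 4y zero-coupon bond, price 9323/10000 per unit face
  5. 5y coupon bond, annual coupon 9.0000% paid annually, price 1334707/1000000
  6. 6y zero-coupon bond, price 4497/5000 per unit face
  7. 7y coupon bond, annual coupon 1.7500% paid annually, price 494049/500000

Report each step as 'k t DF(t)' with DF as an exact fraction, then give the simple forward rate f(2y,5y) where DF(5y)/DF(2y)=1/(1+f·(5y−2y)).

step 1 [1y] swap r/1=99/9901: DF=(1 − 99/9901·(0))/(1+99/9901) = 9901/10000 ≈ 0.990100
step 2 [2y] bond c/1=33/400: DF=(281601/250000 − 33/400·(0.990100))/(1+33/400) = 9651/10000 ≈ 0.965100
step 3 [3y] swap r/1=211/14565: DF=(1 − 211/14565·(0.990100+0.965100))/(1+211/14565) = 4789/5000 ≈ 0.957800
step 4 [4y] zero: DF = P = 9323/10000 ≈ 0.932300
step 5 [5y] bond c/1=9/100: DF=(1334707/1000000 − 9/100·(0.990100+0.965100+0.957800+0.932300))/(1+9/100) = 907/1000 ≈ 0.907000
step 6 [6y] zero: DF = P = 4497/5000 ≈ 0.899400
step 7 [7y] bond c/1=7/400: DF=(494049/500000 − 7/400·(0.990100+0.965100+0.957800+0.932300+0.907000+0.899400))/(1+7/400) = 8739/10000 ≈ 0.873900

1 1 9901/10000
2 2 9651/10000
3 3 4789/5000
4 4 9323/10000
5 5 907/1000
6 6 4497/5000
7 7 8739/10000
f(2y,5y) = ((9651/10000)/(907/1000) − 1)/(3) = 581/27210 ≈ 2.1352%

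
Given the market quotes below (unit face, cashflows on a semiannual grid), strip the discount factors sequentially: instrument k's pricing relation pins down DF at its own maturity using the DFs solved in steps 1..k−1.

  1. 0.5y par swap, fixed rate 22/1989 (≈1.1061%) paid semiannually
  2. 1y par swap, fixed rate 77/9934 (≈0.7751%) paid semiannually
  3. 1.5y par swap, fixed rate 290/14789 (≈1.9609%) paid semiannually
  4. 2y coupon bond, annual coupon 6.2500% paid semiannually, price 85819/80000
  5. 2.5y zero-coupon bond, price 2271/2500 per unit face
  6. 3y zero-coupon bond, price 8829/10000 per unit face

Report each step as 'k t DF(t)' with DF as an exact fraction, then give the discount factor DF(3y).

1 1/2 1989/2000
2 1 9923/10000
3 3/2 971/1000
4 2 4753/5000
5 5/2 2271/2500
6 3 8829/10000
DF(3y) = 8829/10000 ≈ 0.882900

step 1 [0.5y] swap r/2=11/1989: DF=(1 − 11/1989·(0))/(1+11/1989) = 1989/2000 ≈ 0.994500
step 2 [1y] swap r/2=77/19868: DF=(1 − 77/19868·(0.994500))/(1+77/19868) = 9923/10000 ≈ 0.992300
step 3 [1.5y] swap r/2=145/14789: DF=(1 − 145/14789·(0.994500+0.992300))/(1+145/14789) = 971/1000 ≈ 0.971000
step 4 [2y] bond c/2=1/32: DF=(85819/80000 − 1/32·(0.994500+0.992300+0.971000))/(1+1/32) = 4753/5000 ≈ 0.950600
step 5 [2.5y] zero: DF = P = 2271/2500 ≈ 0.908400
step 6 [3y] zero: DF = P = 8829/10000 ≈ 0.882900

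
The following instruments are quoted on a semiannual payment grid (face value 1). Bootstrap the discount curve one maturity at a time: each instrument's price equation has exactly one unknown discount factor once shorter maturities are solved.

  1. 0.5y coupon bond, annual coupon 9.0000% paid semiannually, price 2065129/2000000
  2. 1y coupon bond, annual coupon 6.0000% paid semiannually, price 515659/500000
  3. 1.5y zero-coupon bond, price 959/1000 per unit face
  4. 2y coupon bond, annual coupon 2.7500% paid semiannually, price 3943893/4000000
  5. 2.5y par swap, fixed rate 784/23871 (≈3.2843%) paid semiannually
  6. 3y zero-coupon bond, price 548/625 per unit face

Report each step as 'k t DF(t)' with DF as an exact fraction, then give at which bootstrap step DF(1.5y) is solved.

1 1/2 9881/10000
2 1 389/400
3 3/2 959/1000
4 2 933/1000
5 5/2 576/625
6 3 548/625
DF(1.5y) is solved at step 3

step 1 [0.5y] bond c/2=9/200: DF=(2065129/2000000 − 9/200·(0))/(1+9/200) = 9881/10000 ≈ 0.988100
step 2 [1y] bond c/2=3/100: DF=(515659/500000 − 3/100·(0.988100))/(1+3/100) = 389/400 ≈ 0.972500
step 3 [1.5y] zero: DF = P = 959/1000 ≈ 0.959000
step 4 [2y] bond c/2=11/800: DF=(3943893/4000000 − 11/800·(0.988100+0.972500+0.959000))/(1+11/800) = 933/1000 ≈ 0.933000
step 5 [2.5y] swap r/2=392/23871: DF=(1 − 392/23871·(0.988100+0.972500+0.959000+0.933000))/(1+392/23871) = 576/625 ≈ 0.921600
step 6 [3y] zero: DF = P = 548/625 ≈ 0.876800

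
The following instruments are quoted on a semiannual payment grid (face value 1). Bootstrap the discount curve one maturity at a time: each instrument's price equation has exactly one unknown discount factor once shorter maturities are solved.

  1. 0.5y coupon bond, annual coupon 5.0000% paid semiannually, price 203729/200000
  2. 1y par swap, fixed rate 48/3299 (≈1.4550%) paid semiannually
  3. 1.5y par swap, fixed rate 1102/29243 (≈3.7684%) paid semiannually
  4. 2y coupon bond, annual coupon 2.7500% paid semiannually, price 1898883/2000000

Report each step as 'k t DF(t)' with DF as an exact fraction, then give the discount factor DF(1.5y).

1 1/2 4969/5000
2 1 616/625
3 3/2 9449/10000
4 2 8969/10000
DF(1.5y) = 9449/10000 ≈ 0.944900

step 1 [0.5y] bond c/2=1/40: DF=(203729/200000 − 1/40·(0))/(1+1/40) = 4969/5000 ≈ 0.993800
step 2 [1y] swap r/2=24/3299: DF=(1 − 24/3299·(0.993800))/(1+24/3299) = 616/625 ≈ 0.985600
step 3 [1.5y] swap r/2=551/29243: DF=(1 − 551/29243·(0.993800+0.985600))/(1+551/29243) = 9449/10000 ≈ 0.944900
step 4 [2y] bond c/2=11/800: DF=(1898883/2000000 − 11/800·(0.993800+0.985600+0.944900))/(1+11/800) = 8969/10000 ≈ 0.896900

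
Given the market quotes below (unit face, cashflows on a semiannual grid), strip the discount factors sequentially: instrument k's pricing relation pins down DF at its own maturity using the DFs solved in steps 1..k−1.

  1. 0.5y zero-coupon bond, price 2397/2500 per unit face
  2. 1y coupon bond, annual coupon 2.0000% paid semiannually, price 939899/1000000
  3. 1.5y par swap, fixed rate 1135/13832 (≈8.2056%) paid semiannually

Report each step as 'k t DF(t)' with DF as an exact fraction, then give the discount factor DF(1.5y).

1 1/2 2397/2500
2 1 9211/10000
3 3/2 1773/2000
DF(1.5y) = 1773/2000 ≈ 0.886500

step 1 [0.5y] zero: DF = P = 2397/2500 ≈ 0.958800
step 2 [1y] bond c/2=1/100: DF=(939899/1000000 − 1/100·(0.958800))/(1+1/100) = 9211/10000 ≈ 0.921100
step 3 [1.5y] swap r/2=1135/27664: DF=(1 − 1135/27664·(0.958800+0.921100))/(1+1135/27664) = 1773/2000 ≈ 0.886500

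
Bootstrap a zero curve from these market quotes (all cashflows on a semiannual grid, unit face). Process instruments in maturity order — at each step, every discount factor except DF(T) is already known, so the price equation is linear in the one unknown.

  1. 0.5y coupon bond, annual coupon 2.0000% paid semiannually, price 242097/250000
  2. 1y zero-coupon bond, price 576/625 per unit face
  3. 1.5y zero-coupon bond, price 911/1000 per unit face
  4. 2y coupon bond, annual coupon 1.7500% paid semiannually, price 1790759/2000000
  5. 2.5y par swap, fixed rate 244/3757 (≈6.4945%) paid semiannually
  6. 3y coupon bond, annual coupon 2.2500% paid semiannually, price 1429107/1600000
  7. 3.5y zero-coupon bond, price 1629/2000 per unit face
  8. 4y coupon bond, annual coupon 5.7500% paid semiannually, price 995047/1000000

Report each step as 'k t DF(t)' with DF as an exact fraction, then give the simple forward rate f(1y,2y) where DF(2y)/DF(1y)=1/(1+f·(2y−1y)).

step 1 [0.5y] bond c/2=1/100: DF=(242097/250000 − 1/100·(0))/(1+1/100) = 2397/2500 ≈ 0.958800
step 2 [1y] zero: DF = P = 576/625 ≈ 0.921600
step 3 [1.5y] zero: DF = P = 911/1000 ≈ 0.911000
step 4 [2y] bond c/2=7/800: DF=(1790759/2000000 − 7/800·(0.958800+0.921600+0.911000))/(1+7/800) = 4317/5000 ≈ 0.863400
step 5 [2.5y] swap r/2=122/3757: DF=(1 − 122/3757·(0.958800+0.921600+0.911000+0.863400))/(1+122/3757) = 1067/1250 ≈ 0.853600
step 6 [3y] bond c/2=9/800: DF=(1429107/1600000 − 9/800·(0.958800+0.921600+0.911000+0.863400+0.853600))/(1+9/800) = 8331/10000 ≈ 0.833100
step 7 [3.5y] zero: DF = P = 1629/2000 ≈ 0.814500
step 8 [4y] bond c/2=23/800: DF=(995047/1000000 − 23/800·(0.958800+0.921600+0.911000+0.863400+0.853600+0.833100+0.814500))/(1+23/800) = 497/625 ≈ 0.795200

1 1/2 2397/2500
2 1 576/625
3 3/2 911/1000
4 2 4317/5000
5 5/2 1067/1250
6 3 8331/10000
7 7/2 1629/2000
8 4 497/625
f(1y,2y) = ((576/625)/(4317/5000) − 1)/(1) = 97/1439 ≈ 6.7408%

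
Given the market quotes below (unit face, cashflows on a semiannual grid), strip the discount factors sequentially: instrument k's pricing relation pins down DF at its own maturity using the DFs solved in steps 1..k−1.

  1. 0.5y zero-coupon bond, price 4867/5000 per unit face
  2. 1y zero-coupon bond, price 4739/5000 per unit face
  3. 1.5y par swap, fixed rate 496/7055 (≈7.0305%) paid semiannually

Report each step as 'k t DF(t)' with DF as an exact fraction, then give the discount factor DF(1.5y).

step 1 [0.5y] zero: DF = P = 4867/5000 ≈ 0.973400
step 2 [1y] zero: DF = P = 4739/5000 ≈ 0.947800
step 3 [1.5y] swap r/2=248/7055: DF=(1 − 248/7055·(0.973400+0.947800))/(1+248/7055) = 563/625 ≈ 0.900800

1 1/2 4867/5000
2 1 4739/5000
3 3/2 563/625
DF(1.5y) = 563/625 ≈ 0.900800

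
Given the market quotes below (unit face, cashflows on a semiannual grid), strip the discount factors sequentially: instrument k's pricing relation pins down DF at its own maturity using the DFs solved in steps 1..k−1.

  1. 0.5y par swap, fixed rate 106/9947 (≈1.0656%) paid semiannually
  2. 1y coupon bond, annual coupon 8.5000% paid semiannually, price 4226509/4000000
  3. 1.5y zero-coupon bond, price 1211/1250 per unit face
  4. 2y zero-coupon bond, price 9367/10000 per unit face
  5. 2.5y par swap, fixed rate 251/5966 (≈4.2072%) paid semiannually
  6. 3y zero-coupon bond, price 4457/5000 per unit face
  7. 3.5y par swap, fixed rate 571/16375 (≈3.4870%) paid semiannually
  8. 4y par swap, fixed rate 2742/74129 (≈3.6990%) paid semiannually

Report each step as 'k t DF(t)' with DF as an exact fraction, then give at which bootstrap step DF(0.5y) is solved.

step 1 [0.5y] swap r/2=53/9947: DF=(1 − 53/9947·(0))/(1+53/9947) = 9947/10000 ≈ 0.994700
step 2 [1y] bond c/2=17/400: DF=(4226509/4000000 − 17/400·(0.994700))/(1+17/400) = 973/1000 ≈ 0.973000
step 3 [1.5y] zero: DF = P = 1211/1250 ≈ 0.968800
step 4 [2y] zero: DF = P = 9367/10000 ≈ 0.936700
step 5 [2.5y] swap r/2=251/11932: DF=(1 − 251/11932·(0.994700+0.973000+0.968800+0.936700))/(1+251/11932) = 2249/2500 ≈ 0.899600
step 6 [3y] zero: DF = P = 4457/5000 ≈ 0.891400
step 7 [3.5y] swap r/2=571/32750: DF=(1 − 571/32750·(0.994700+0.973000+0.968800+0.936700+0.899600+0.891400))/(1+571/32750) = 4429/5000 ≈ 0.885800
step 8 [4y] swap r/2=1371/74129: DF=(1 − 1371/74129·(0.994700+0.973000+0.968800+0.936700+0.899600+0.891400+0.885800))/(1+1371/74129) = 8629/10000 ≈ 0.862900

1 1/2 9947/10000
2 1 973/1000
3 3/2 1211/1250
4 2 9367/10000
5 5/2 2249/2500
6 3 4457/5000
7 7/2 4429/5000
8 4 8629/10000
DF(0.5y) is solved at step 1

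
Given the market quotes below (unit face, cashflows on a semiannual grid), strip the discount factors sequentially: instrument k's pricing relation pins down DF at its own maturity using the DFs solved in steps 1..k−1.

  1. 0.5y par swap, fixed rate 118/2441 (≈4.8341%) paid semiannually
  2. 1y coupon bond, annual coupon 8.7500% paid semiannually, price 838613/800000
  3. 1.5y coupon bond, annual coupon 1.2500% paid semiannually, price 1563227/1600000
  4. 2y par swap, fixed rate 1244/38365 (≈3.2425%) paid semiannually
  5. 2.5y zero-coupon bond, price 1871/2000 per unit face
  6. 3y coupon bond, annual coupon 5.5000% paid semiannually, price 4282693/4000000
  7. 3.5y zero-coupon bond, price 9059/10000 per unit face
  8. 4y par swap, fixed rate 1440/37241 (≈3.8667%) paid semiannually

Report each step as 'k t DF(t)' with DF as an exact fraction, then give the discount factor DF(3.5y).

step 1 [0.5y] swap r/2=59/2441: DF=(1 − 59/2441·(0))/(1+59/2441) = 2441/2500 ≈ 0.976400
step 2 [1y] bond c/2=7/160: DF=(838613/800000 − 7/160·(0.976400))/(1+7/160) = 4817/5000 ≈ 0.963400
step 3 [1.5y] bond c/2=1/160: DF=(1563227/1600000 − 1/160·(0.976400+0.963400))/(1+1/160) = 9589/10000 ≈ 0.958900
step 4 [2y] swap r/2=622/38365: DF=(1 − 622/38365·(0.976400+0.963400+0.958900))/(1+622/38365) = 4689/5000 ≈ 0.937800
step 5 [2.5y] zero: DF = P = 1871/2000 ≈ 0.935500
step 6 [3y] bond c/2=11/400: DF=(4282693/4000000 − 11/400·(0.976400+0.963400+0.958900+0.937800+0.935500))/(1+11/400) = 9143/10000 ≈ 0.914300
step 7 [3.5y] zero: DF = P = 9059/10000 ≈ 0.905900
step 8 [4y] swap r/2=720/37241: DF=(1 − 720/37241·(0.976400+0.963400+0.958900+0.937800+0.935500+0.914300+0.905900))/(1+720/37241) = 107/125 ≈ 0.856000

1 1/2 2441/2500
2 1 4817/5000
3 3/2 9589/10000
4 2 4689/5000
5 5/2 1871/2000
6 3 9143/10000
7 7/2 9059/10000
8 4 107/125
DF(3.5y) = 9059/10000 ≈ 0.905900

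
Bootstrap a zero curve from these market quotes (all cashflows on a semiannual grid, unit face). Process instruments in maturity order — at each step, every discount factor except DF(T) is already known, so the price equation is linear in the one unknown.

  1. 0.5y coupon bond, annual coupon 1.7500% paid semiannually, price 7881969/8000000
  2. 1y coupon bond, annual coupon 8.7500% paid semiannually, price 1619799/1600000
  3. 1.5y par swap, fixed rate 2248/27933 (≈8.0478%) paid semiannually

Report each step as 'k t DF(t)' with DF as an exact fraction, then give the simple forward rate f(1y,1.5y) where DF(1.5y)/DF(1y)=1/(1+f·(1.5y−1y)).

step 1 [0.5y] bond c/2=7/800: DF=(7881969/8000000 − 7/800·(0))/(1+7/800) = 9767/10000 ≈ 0.976700
step 2 [1y] bond c/2=7/160: DF=(1619799/1600000 − 7/160·(0.976700))/(1+7/160) = 929/1000 ≈ 0.929000
step 3 [1.5y] swap r/2=1124/27933: DF=(1 − 1124/27933·(0.976700+0.929000))/(1+1124/27933) = 2219/2500 ≈ 0.887600

1 1/2 9767/10000
2 1 929/1000
3 3/2 2219/2500
f(1y,1.5y) = ((929/1000)/(2219/2500) − 1)/(1/2) = 207/2219 ≈ 9.3285%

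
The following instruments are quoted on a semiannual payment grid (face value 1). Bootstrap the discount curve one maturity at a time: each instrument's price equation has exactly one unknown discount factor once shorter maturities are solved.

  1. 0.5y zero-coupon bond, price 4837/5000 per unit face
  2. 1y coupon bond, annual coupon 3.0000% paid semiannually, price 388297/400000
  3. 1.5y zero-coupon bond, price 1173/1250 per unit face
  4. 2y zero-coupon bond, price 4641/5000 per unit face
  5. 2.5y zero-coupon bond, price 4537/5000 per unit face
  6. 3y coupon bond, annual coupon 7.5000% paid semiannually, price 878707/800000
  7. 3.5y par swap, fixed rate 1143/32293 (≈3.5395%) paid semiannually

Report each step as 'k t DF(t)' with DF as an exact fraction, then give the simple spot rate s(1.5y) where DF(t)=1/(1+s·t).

step 1 [0.5y] zero: DF = P = 4837/5000 ≈ 0.967400
step 2 [1y] bond c/2=3/200: DF=(388297/400000 − 3/200·(0.967400))/(1+3/200) = 9421/10000 ≈ 0.942100
step 3 [1.5y] zero: DF = P = 1173/1250 ≈ 0.938400
step 4 [2y] zero: DF = P = 4641/5000 ≈ 0.928200
step 5 [2.5y] zero: DF = P = 4537/5000 ≈ 0.907400
step 6 [3y] bond c/2=3/80: DF=(878707/800000 − 3/80·(0.967400+0.942100+0.938400+0.928200+0.907400))/(1+3/80) = 4447/5000 ≈ 0.889400
step 7 [3.5y] swap r/2=1143/64586: DF=(1 − 1143/64586·(0.967400+0.942100+0.938400+0.928200+0.907400+0.889400))/(1+1143/64586) = 8857/10000 ≈ 0.885700

1 1/2 4837/5000
2 1 9421/10000
3 3/2 1173/1250
4 2 4641/5000
5 5/2 4537/5000
6 3 4447/5000
7 7/2 8857/10000
s(1.5y) = (1/(1173/1250) − 1)/(3/2) = 154/3519 ≈ 4.3762%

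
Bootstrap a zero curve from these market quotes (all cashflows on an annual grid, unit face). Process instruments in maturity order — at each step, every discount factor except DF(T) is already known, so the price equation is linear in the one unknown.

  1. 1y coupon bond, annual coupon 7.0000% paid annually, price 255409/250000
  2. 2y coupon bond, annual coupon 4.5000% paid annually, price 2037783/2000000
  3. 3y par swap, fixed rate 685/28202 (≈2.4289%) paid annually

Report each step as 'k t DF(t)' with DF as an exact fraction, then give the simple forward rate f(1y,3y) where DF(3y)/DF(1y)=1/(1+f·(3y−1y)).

step 1 [1y] bond c/1=7/100: DF=(255409/250000 − 7/100·(0))/(1+7/100) = 2387/2500 ≈ 0.954800
step 2 [2y] bond c/1=9/200: DF=(2037783/2000000 − 9/200·(0.954800))/(1+9/200) = 9339/10000 ≈ 0.933900
step 3 [3y] swap r/1=685/28202: DF=(1 − 685/28202·(0.954800+0.933900))/(1+685/28202) = 1863/2000 ≈ 0.931500

1 1 2387/2500
2 2 9339/10000
3 3 1863/2000
f(1y,3y) = ((2387/2500)/(1863/2000) − 1)/(2) = 233/18630 ≈ 1.2507%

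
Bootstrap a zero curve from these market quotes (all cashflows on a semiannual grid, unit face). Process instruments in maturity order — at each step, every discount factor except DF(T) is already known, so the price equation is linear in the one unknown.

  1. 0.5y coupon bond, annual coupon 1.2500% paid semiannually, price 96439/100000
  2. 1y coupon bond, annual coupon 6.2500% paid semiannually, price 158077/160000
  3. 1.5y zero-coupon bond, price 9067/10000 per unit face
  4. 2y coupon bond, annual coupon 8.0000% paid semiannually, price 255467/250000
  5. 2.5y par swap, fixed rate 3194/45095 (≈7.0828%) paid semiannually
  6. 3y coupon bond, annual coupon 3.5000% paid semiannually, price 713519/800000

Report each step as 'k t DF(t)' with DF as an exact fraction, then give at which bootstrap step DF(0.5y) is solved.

1 1/2 599/625
2 1 929/1000
3 3/2 9067/10000
4 2 8751/10000
5 5/2 8403/10000
6 3 799/1000
DF(0.5y) is solved at step 1

step 1 [0.5y] bond c/2=1/160: DF=(96439/100000 − 1/160·(0))/(1+1/160) = 599/625 ≈ 0.958400
step 2 [1y] bond c/2=1/32: DF=(158077/160000 − 1/32·(0.958400))/(1+1/32) = 929/1000 ≈ 0.929000
step 3 [1.5y] zero: DF = P = 9067/10000 ≈ 0.906700
step 4 [2y] bond c/2=1/25: DF=(255467/250000 − 1/25·(0.958400+0.929000+0.906700))/(1+1/25) = 8751/10000 ≈ 0.875100
step 5 [2.5y] swap r/2=1597/45095: DF=(1 − 1597/45095·(0.958400+0.929000+0.906700+0.875100))/(1+1597/45095) = 8403/10000 ≈ 0.840300
step 6 [3y] bond c/2=7/400: DF=(713519/800000 − 7/400·(0.958400+0.929000+0.906700+0.875100+0.840300))/(1+7/400) = 799/1000 ≈ 0.799000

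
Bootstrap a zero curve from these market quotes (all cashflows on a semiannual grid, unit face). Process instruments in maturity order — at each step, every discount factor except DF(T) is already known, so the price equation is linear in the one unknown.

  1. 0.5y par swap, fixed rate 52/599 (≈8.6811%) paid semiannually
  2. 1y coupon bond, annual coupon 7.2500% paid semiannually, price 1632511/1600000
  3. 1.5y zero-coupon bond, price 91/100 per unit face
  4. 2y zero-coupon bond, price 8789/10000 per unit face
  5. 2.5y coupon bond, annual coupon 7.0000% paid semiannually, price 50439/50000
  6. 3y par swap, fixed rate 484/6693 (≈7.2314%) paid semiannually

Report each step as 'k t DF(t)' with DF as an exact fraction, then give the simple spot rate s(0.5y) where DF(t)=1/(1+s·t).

step 1 [0.5y] swap r/2=26/599: DF=(1 − 26/599·(0))/(1+26/599) = 599/625 ≈ 0.958400
step 2 [1y] bond c/2=29/800: DF=(1632511/1600000 − 29/800·(0.958400))/(1+29/800) = 9511/10000 ≈ 0.951100
step 3 [1.5y] zero: DF = P = 91/100 ≈ 0.910000
step 4 [2y] zero: DF = P = 8789/10000 ≈ 0.878900
step 5 [2.5y] bond c/2=7/200: DF=(50439/50000 − 7/200·(0.958400+0.951100+0.910000+0.878900))/(1+7/200) = 531/625 ≈ 0.849600
step 6 [3y] swap r/2=242/6693: DF=(1 − 242/6693·(0.958400+0.951100+0.910000+0.878900+0.849600))/(1+242/6693) = 504/625 ≈ 0.806400

1 1/2 599/625
2 1 9511/10000
3 3/2 91/100
4 2 8789/10000
5 5/2 531/625
6 3 504/625
s(0.5y) = (1/(599/625) − 1)/(1/2) = 52/599 ≈ 8.6811%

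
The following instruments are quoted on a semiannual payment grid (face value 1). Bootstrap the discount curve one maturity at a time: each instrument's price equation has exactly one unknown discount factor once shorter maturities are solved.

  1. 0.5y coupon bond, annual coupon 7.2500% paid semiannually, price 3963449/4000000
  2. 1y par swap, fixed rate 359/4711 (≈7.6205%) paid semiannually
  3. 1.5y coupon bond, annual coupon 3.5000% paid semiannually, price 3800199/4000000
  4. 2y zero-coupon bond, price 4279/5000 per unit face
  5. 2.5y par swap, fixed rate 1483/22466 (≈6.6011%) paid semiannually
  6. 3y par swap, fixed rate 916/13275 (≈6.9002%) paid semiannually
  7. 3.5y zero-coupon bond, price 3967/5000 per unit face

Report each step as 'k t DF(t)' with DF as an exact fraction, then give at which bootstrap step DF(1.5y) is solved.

step 1 [0.5y] bond c/2=29/800: DF=(3963449/4000000 − 29/800·(0))/(1+29/800) = 4781/5000 ≈ 0.956200
step 2 [1y] swap r/2=359/9422: DF=(1 − 359/9422·(0.956200))/(1+359/9422) = 4641/5000 ≈ 0.928200
step 3 [1.5y] bond c/2=7/400: DF=(3800199/4000000 − 7/400·(0.956200+0.928200))/(1+7/400) = 9013/10000 ≈ 0.901300
step 4 [2y] zero: DF = P = 4279/5000 ≈ 0.855800
step 5 [2.5y] swap r/2=1483/44932: DF=(1 − 1483/44932·(0.956200+0.928200+0.901300+0.855800))/(1+1483/44932) = 8517/10000 ≈ 0.851700
step 6 [3y] swap r/2=458/13275: DF=(1 − 458/13275·(0.956200+0.928200+0.901300+0.855800+0.851700))/(1+458/13275) = 1021/1250 ≈ 0.816800
step 7 [3.5y] zero: DF = P = 3967/5000 ≈ 0.793400

1 1/2 4781/5000
2 1 4641/5000
3 3/2 9013/10000
4 2 4279/5000
5 5/2 8517/10000
6 3 1021/1250
7 7/2 3967/5000
DF(1.5y) is solved at step 3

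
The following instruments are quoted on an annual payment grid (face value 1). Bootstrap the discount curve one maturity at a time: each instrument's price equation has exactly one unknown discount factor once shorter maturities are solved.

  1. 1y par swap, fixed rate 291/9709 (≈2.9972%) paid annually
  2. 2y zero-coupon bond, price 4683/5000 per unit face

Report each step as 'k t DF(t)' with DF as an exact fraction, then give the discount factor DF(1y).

step 1 [1y] swap r/1=291/9709: DF=(1 − 291/9709·(0))/(1+291/9709) = 9709/10000 ≈ 0.970900
step 2 [2y] zero: DF = P = 4683/5000 ≈ 0.936600

1 1 9709/10000
2 2 4683/5000
DF(1y) = 9709/10000 ≈ 0.970900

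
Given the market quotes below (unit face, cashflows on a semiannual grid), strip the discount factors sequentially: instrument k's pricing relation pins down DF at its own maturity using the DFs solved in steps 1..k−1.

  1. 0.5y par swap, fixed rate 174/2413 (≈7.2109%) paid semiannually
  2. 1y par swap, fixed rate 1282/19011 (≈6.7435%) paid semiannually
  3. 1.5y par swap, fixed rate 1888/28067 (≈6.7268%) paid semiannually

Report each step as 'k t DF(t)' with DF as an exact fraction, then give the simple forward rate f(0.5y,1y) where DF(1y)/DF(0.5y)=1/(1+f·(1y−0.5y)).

step 1 [0.5y] swap r/2=87/2413: DF=(1 − 87/2413·(0))/(1+87/2413) = 2413/2500 ≈ 0.965200
step 2 [1y] swap r/2=641/19011: DF=(1 − 641/19011·(0.965200))/(1+641/19011) = 9359/10000 ≈ 0.935900
step 3 [1.5y] swap r/2=944/28067: DF=(1 − 944/28067·(0.965200+0.935900))/(1+944/28067) = 566/625 ≈ 0.905600

1 1/2 2413/2500
2 1 9359/10000
3 3/2 566/625
f(0.5y,1y) = ((2413/2500)/(9359/10000) − 1)/(1/2) = 586/9359 ≈ 6.2614%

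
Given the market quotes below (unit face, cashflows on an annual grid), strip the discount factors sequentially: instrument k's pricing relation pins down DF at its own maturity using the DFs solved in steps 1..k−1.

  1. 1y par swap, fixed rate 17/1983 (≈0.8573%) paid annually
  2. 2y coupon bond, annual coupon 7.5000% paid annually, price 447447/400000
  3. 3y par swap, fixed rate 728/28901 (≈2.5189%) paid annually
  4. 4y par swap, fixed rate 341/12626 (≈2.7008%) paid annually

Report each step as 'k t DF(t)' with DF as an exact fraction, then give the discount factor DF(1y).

step 1 [1y] swap r/1=17/1983: DF=(1 − 17/1983·(0))/(1+17/1983) = 1983/2000 ≈ 0.991500
step 2 [2y] bond c/1=3/40: DF=(447447/400000 − 3/40·(0.991500))/(1+3/40) = 4857/5000 ≈ 0.971400
step 3 [3y] swap r/1=728/28901: DF=(1 − 728/28901·(0.991500+0.971400))/(1+728/28901) = 1159/1250 ≈ 0.927200
step 4 [4y] swap r/1=341/12626: DF=(1 − 341/12626·(0.991500+0.971400+0.927200))/(1+341/12626) = 8977/10000 ≈ 0.897700

1 1 1983/2000
2 2 4857/5000
3 3 1159/1250
4 4 8977/10000
DF(1y) = 1983/2000 ≈ 0.991500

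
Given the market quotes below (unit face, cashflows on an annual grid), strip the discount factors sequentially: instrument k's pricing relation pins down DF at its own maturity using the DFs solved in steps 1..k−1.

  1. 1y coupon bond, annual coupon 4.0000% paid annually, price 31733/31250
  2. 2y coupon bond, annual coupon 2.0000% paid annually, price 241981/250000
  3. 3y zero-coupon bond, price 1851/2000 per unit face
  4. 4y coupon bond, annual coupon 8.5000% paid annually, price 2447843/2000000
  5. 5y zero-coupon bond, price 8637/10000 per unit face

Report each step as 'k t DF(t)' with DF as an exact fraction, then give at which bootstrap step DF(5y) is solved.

1 1 2441/2500
2 2 4649/5000
3 3 1851/2000
4 4 4531/5000
5 5 8637/10000
DF(5y) is solved at step 5

step 1 [1y] bond c/1=1/25: DF=(31733/31250 − 1/25·(0))/(1+1/25) = 2441/2500 ≈ 0.976400
step 2 [2y] bond c/1=1/50: DF=(241981/250000 − 1/50·(0.976400))/(1+1/50) = 4649/5000 ≈ 0.929800
step 3 [3y] zero: DF = P = 1851/2000 ≈ 0.925500
step 4 [4y] bond c/1=17/200: DF=(2447843/2000000 − 17/200·(0.976400+0.929800+0.925500))/(1+17/200) = 4531/5000 ≈ 0.906200
step 5 [5y] zero: DF = P = 8637/10000 ≈ 0.863700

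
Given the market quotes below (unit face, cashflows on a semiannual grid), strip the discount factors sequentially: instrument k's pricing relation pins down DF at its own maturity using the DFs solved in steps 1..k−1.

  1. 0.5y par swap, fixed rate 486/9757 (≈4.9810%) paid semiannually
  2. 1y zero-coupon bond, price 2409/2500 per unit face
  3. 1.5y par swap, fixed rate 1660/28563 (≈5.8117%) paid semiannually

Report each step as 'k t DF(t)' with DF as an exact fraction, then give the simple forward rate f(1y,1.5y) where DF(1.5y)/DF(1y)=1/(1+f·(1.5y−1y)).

1 1/2 9757/10000
2 1 2409/2500
3 3/2 917/1000
f(1y,1.5y) = ((2409/2500)/(917/1000) − 1)/(1/2) = 466/4585 ≈ 10.1636%

step 1 [0.5y] swap r/2=243/9757: DF=(1 − 243/9757·(0))/(1+243/9757) = 9757/10000 ≈ 0.975700
step 2 [1y] zero: DF = P = 2409/2500 ≈ 0.963600
step 3 [1.5y] swap r/2=830/28563: DF=(1 − 830/28563·(0.975700+0.963600))/(1+830/28563) = 917/1000 ≈ 0.917000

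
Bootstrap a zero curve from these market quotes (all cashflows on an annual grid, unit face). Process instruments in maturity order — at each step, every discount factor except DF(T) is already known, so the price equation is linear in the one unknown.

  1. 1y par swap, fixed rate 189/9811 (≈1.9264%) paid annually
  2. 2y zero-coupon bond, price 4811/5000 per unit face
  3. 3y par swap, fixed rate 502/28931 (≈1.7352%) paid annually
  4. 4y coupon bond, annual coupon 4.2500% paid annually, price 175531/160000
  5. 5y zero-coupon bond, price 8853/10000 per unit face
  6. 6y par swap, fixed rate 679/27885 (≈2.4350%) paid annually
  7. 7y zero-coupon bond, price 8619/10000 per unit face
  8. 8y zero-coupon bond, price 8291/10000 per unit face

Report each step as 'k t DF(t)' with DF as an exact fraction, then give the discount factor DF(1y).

step 1 [1y] swap r/1=189/9811: DF=(1 − 189/9811·(0))/(1+189/9811) = 9811/10000 ≈ 0.981100
step 2 [2y] zero: DF = P = 4811/5000 ≈ 0.962200
step 3 [3y] swap r/1=502/28931: DF=(1 − 502/28931·(0.981100+0.962200))/(1+502/28931) = 4749/5000 ≈ 0.949800
step 4 [4y] bond c/1=17/400: DF=(175531/160000 − 17/400·(0.981100+0.962200+0.949800))/(1+17/400) = 584/625 ≈ 0.934400
step 5 [5y] zero: DF = P = 8853/10000 ≈ 0.885300
step 6 [6y] swap r/1=679/27885: DF=(1 − 679/27885·(0.981100+0.962200+0.949800+0.934400+0.885300))/(1+679/27885) = 4321/5000 ≈ 0.864200
step 7 [7y] zero: DF = P = 8619/10000 ≈ 0.861900
step 8 [8y] zero: DF = P = 8291/10000 ≈ 0.829100

1 1 9811/10000
2 2 4811/5000
3 3 4749/5000
4 4 584/625
5 5 8853/10000
6 6 4321/5000
7 7 8619/10000
8 8 8291/10000
DF(1y) = 9811/10000 ≈ 0.981100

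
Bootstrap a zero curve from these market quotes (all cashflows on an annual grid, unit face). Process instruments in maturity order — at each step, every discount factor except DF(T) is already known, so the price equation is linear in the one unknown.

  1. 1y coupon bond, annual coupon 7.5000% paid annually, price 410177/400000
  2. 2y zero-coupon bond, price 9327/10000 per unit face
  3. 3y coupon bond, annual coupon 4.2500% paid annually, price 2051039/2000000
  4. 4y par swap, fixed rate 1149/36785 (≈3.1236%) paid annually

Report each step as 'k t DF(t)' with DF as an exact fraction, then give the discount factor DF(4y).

step 1 [1y] bond c/1=3/40: DF=(410177/400000 − 3/40·(0))/(1+3/40) = 9539/10000 ≈ 0.953900
step 2 [2y] zero: DF = P = 9327/10000 ≈ 0.932700
step 3 [3y] bond c/1=17/400: DF=(2051039/2000000 − 17/400·(0.953900+0.932700))/(1+17/400) = 2267/2500 ≈ 0.906800
step 4 [4y] swap r/1=1149/36785: DF=(1 − 1149/36785·(0.953900+0.932700+0.906800))/(1+1149/36785) = 8851/10000 ≈ 0.885100

1 1 9539/10000
2 2 9327/10000
3 3 2267/2500
4 4 8851/10000
DF(4y) = 8851/10000 ≈ 0.885100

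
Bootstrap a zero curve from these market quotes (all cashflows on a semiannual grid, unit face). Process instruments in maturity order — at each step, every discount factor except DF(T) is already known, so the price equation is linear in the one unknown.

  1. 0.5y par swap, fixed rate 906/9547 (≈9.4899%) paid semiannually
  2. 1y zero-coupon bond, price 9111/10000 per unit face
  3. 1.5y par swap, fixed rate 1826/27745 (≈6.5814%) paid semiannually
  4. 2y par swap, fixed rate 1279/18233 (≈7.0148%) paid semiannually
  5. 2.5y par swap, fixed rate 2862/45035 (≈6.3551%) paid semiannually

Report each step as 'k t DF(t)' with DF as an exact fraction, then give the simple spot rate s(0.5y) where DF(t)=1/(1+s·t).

1 1/2 9547/10000
2 1 9111/10000
3 3/2 9087/10000
4 2 8721/10000
5 5/2 8569/10000
s(0.5y) = (1/(9547/10000) − 1)/(1/2) = 906/9547 ≈ 9.4899%

step 1 [0.5y] swap r/2=453/9547: DF=(1 − 453/9547·(0))/(1+453/9547) = 9547/10000 ≈ 0.954700
step 2 [1y] zero: DF = P = 9111/10000 ≈ 0.911100
step 3 [1.5y] swap r/2=913/27745: DF=(1 − 913/27745·(0.954700+0.911100))/(1+913/27745) = 9087/10000 ≈ 0.908700
step 4 [2y] swap r/2=1279/36466: DF=(1 − 1279/36466·(0.954700+0.911100+0.908700))/(1+1279/36466) = 8721/10000 ≈ 0.872100
step 5 [2.5y] swap r/2=1431/45035: DF=(1 − 1431/45035·(0.954700+0.911100+0.908700+0.872100))/(1+1431/45035) = 8569/10000 ≈ 0.856900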